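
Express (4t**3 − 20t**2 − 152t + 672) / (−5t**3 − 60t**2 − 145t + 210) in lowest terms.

(−4t**2 + 44t − 112)/(5t**2 + 30t − 35)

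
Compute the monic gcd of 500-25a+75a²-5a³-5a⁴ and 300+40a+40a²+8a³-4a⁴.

5+a²

By polynomial division,
  -5a⁴-5a³+75a²-25a+500 = (5/4)(-4a⁴+8a³+40a²+40a+300) + (-15a³+25a²-75a+125)
  -4a⁴+8a³+40a²+40a+300 = ((4/15)a-4/45)(-15a³+25a²-75a+125) + ((560/9)a²+2800/9)
  -15a³+25a²-75a+125 = (-(27/112)a+45/112)((560/9)a²+2800/9) + (0)
Last nonzero remainder: (560/9)a²+2800/9. Dividing through by 560/9 gives the monic gcd a²+5.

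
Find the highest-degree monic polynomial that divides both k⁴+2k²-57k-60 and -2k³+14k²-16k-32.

k²-3k-4

Apply the Euclidean algorithm:
  k⁴+2k²-57k-60 = (-(1/2)k-7/2)(-2k³+14k²-16k-32) + (43k²-129k-172)
  -2k³+14k²-16k-32 = (-(2/43)k+8/43)(43k²-129k-172) + (0)
Last nonzero remainder: 43k²-129k-172. Dividing through by 43 gives the monic gcd k²-3k-4.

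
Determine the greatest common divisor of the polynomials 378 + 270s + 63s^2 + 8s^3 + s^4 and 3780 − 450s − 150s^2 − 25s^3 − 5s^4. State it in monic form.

By polynomial division,
  s^4 + 8s^3 + 63s^2 + 270s + 378 = (−1/5)(−5s^4 − 25s^3 − 150s^2 − 450s + 3780) + (3s^3 + 33s^2 + 180s + 1134)
  −5s^4 − 25s^3 − 150s^2 − 450s + 3780 = (−(5/3)s + 10)(3s^3 + 33s^2 + 180s + 1134) + (−180s^2 − 360s − 7560)
  3s^3 + 33s^2 + 180s + 1134 = (−(1/60)s − 3/20)(−180s^2 − 360s − 7560) + (0)
Last nonzero remainder: −180s^2 − 360s − 7560. Dividing through by −180 gives the monic gcd s^2 + 2s + 42.

42 + 2s + s^2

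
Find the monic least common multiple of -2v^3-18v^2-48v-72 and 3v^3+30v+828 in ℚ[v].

v^5+3v^4+16v^3+306v^2+888v+1656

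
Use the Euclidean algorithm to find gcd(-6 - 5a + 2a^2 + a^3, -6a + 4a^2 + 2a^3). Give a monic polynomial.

Euclidean algorithm in ℚ[a]:
  a^3 + 2a^2 - 5a - 6 = (1/2)(2a^3 + 4a^2 - 6a) + (-2a - 6)
  2a^3 + 4a^2 - 6a = (-a^2 + a)(-2a - 6) + (0)
Last nonzero remainder: -2a - 6. Dividing through by -2 gives the monic gcd a + 3.

3 + a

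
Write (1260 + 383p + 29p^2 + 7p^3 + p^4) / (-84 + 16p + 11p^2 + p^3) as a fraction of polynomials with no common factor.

Euclidean algorithm in ℚ[p]:
  p^4 + 7p^3 + 29p^2 + 383p + 1260 = (p - 4)(p^3 + 11p^2 + 16p - 84) + (57p^2 + 531p + 924)
  p^3 + 11p^2 + 16p - 84 = ((1/57)p + 32/1083)(57p^2 + 531p + 924) + (-(5740/361)p - 40180/361)
  57p^2 + 531p + 924 = (-(20577/5740)p - 11913/1435)(-(5740/361)p - 40180/361) + (0)
Last nonzero remainder: -(5740/361)p - 40180/361. Dividing through by -5740/361 gives the monic gcd p + 7.
Cancel p + 7 from numerator and denominator to get the reduced form.

(180 + 29p + p^3)/(-12 + 4p + p^2)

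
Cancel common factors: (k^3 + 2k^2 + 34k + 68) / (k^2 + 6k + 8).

Repeated division with remainder:
  k^3 + 2k^2 + 34k + 68 = (k − 4)(k^2 + 6k + 8) + (50k + 100)
  k^2 + 6k + 8 = ((1/50)k + 2/25)(50k + 100) + (0)
Last nonzero remainder: 50k + 100. Dividing through by 50 gives the monic gcd k + 2.
Cancel k + 2 from numerator and denominator to get the reduced form.

(k^2 + 34)/(k + 4)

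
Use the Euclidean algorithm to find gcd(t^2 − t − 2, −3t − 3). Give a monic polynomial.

t + 1

Euclidean algorithm in ℚ[t]:
  t^2 − t − 2 = (−(1/3)t + 2/3)(−3t − 3) + (0)
Last nonzero remainder: −3t − 3. Dividing through by −3 gives the monic gcd t + 1.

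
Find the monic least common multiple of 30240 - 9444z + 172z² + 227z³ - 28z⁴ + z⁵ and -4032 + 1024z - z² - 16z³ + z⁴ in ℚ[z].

241920 - 45312z - 8068z² + 1988z³ + 3z⁴ - 20z⁵ + z⁶

Repeated division with remainder:
  z⁵ - 28z⁴ + 227z³ + 172z² - 9444z + 30240 = (z - 12)(z⁴ - 16z³ - z² + 1024z - 4032) + (36z³ - 864z² + 6876z - 18144)
  z⁴ - 16z³ - z² + 1024z - 4032 = ((1/36)z + 2/9)(36z³ - 864z² + 6876z - 18144) + (0)
Last nonzero remainder: 36z³ - 864z² + 6876z - 18144. Dividing through by 36 gives the monic gcd z³ - 24z² + 191z - 504.
Then lcm(f, g) = f·g / gcd(f, g); expanding and making the result monic gives the answer.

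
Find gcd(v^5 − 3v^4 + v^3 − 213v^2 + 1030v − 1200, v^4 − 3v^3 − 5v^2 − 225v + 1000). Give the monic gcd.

v^3 + 2v^2 + 5v − 200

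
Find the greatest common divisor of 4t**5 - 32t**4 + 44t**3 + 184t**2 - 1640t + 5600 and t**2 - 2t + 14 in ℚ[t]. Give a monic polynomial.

t**2 - 2t + 14

Euclidean algorithm in ℚ[t]:
  4t**5 - 32t**4 + 44t**3 + 184t**2 - 1640t + 5600 = (4t**3 - 24t**2 - 60t + 400)(t**2 - 2t + 14) + (0)
The last nonzero remainder t**2 - 2t + 14 is already monic.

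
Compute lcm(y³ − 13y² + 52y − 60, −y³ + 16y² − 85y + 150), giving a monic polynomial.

y⁴ − 18y³ + 117y² − 320y + 300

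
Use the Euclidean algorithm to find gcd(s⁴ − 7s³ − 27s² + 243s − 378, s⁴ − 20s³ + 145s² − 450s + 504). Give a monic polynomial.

s² − 10s + 21

Euclidean algorithm in ℚ[s]:
  s⁴ − 7s³ − 27s² + 243s − 378 = (s⁴ − 20s³ + 145s² − 450s + 504) + (13s³ − 172s² + 693s − 882)
  s⁴ − 20s³ + 145s² − 450s + 504 = ((1/13)s − 88/169)(13s³ − 172s² + 693s − 882) + ((360/169)s² − (3600/169)s + 7560/169)
  13s³ − 172s² + 693s − 882 = ((2197/360)s − 1183/60)((360/169)s² − (3600/169)s + 7560/169) + (0)
Last nonzero remainder: (360/169)s² − (3600/169)s + 7560/169. Dividing through by 360/169 gives the monic gcd s² − 10s + 21.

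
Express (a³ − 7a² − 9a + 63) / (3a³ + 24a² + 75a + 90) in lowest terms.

Apply the Euclidean algorithm:
  a³ − 7a² − 9a + 63 = (1/3)(3a³ + 24a² + 75a + 90) + (−15a² − 34a + 33)
  3a³ + 24a² + 75a + 90 = (−(1/5)a − 86/75)(−15a² − 34a + 33) + ((3196/75)a + 3196/25)
  −15a² − 34a + 33 = (−(1125/3196)a + 825/3196)((3196/75)a + 3196/25) + (0)
Last nonzero remainder: (3196/75)a + 3196/25. Dividing through by 3196/75 gives the monic gcd a + 3.
Cancel a + 3 from numerator and denominator to get the reduced form.

(a² − 10a + 21)/(3a² + 15a + 30)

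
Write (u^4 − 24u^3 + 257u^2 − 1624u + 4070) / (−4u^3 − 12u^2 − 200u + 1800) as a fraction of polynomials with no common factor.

(−u^3 + 19u^2 − 162u + 814)/(4u^2 + 32u + 360)

Repeated division with remainder:
  u^4 − 24u^3 + 257u^2 − 1624u + 4070 = (−(1/4)u + 27/4)(−4u^3 − 12u^2 − 200u + 1800) + (288u^2 + 176u − 8080)
  −4u^3 − 12u^2 − 200u + 1800 = (−(1/72)u − 43/1296)(288u^2 + 176u − 8080) + (−(24817/81)u + 124085/81)
  288u^2 + 176u − 8080 = (−(23328/24817)u − 130896/24817)(−(24817/81)u + 124085/81) + (0)
Last nonzero remainder: −(24817/81)u + 124085/81. Dividing through by −24817/81 gives the monic gcd u − 5.
Cancel u − 5 from numerator and denominator to get the reduced form.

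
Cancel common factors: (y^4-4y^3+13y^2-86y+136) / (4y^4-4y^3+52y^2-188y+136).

(y-4)/(4y-4)

By polynomial division,
  y^4-4y^3+13y^2-86y+136 = (1/4)(4y^4-4y^3+52y^2-188y+136) + (-3y^3-39y+102)
  4y^4-4y^3+52y^2-188y+136 = (-(4/3)y+4/3)(-3y^3-39y+102) + (0)
Last nonzero remainder: -3y^3-39y+102. Dividing through by -3 gives the monic gcd y^3+13y-34.
Cancel y^3+13y-34 from numerator and denominator to get the reduced form.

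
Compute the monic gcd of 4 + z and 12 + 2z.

1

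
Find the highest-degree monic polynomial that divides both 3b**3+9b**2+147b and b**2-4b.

b

Apply the Euclidean algorithm:
  3b**3+9b**2+147b = (3b+21)(b**2-4b) + (231b)
  b**2-4b = ((1/231)b-4/231)(231b) + (0)
Last nonzero remainder: 231b. Dividing through by 231 gives the monic gcd b.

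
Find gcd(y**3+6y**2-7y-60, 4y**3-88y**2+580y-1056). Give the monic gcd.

y-3

Repeated division with remainder:
  y**3+6y**2-7y-60 = (1/4)(4y**3-88y**2+580y-1056) + (28y**2-152y+204)
  4y**3-88y**2+580y-1056 = ((1/7)y-116/49)(28y**2-152y+204) + ((9360/49)y-28080/49)
  28y**2-152y+204 = ((343/2340)y-833/2340)((9360/49)y-28080/49) + (0)
Last nonzero remainder: (9360/49)y-28080/49. Dividing through by 9360/49 gives the monic gcd y-3.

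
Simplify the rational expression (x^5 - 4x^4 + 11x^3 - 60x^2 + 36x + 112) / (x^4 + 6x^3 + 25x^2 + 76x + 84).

(x^3 - 5x^2 + 2x + 8)/(x^2 + 5x + 6)

Repeated division with remainder:
  x^5 - 4x^4 + 11x^3 - 60x^2 + 36x + 112 = (x - 10)(x^4 + 6x^3 + 25x^2 + 76x + 84) + (46x^3 + 114x^2 + 712x + 952)
  x^4 + 6x^3 + 25x^2 + 76x + 84 = ((1/46)x + 81/1058)(46x^3 + 114x^2 + 712x + 952) + ((420/529)x^2 + (420/529)x + 5880/529)
  46x^3 + 114x^2 + 712x + 952 = ((12167/210)x + 8993/105)((420/529)x^2 + (420/529)x + 5880/529) + (0)
Last nonzero remainder: (420/529)x^2 + (420/529)x + 5880/529. Dividing through by 420/529 gives the monic gcd x^2 + x + 14.
Cancel x^2 + x + 14 from numerator and denominator to get the reduced form.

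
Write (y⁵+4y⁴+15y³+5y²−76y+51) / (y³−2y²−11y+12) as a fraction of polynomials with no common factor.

Repeated division with remainder:
  y⁵+4y⁴+15y³+5y²−76y+51 = (y²+6y+38)(y³−2y²−11y+12) + (135y²+270y−405)
  y³−2y²−11y+12 = ((1/135)y−4/135)(135y²+270y−405) + (0)
Last nonzero remainder: 135y²+270y−405. Dividing through by 135 gives the monic gcd y²+2y−3.
Cancel y²+2y−3 from numerator and denominator to get the reduced form.

(y³+2y²+14y−17)/(y−4)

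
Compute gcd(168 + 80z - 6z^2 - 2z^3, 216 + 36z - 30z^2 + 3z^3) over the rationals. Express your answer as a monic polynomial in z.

Repeated division with remainder:
  -2z^3 - 6z^2 + 80z + 168 = (-2/3)(3z^3 - 30z^2 + 36z + 216) + (-26z^2 + 104z + 312)
  3z^3 - 30z^2 + 36z + 216 = (-(3/26)z + 9/13)(-26z^2 + 104z + 312) + (0)
Last nonzero remainder: -26z^2 + 104z + 312. Dividing through by -26 gives the monic gcd z^2 - 4z - 12.

-12 - 4z + z^2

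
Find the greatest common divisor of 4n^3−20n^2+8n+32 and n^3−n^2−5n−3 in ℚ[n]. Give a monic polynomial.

Repeated division with remainder:
  4n^3−20n^2+8n+32 = (4)(n^3−n^2−5n−3) + (−16n^2+28n+44)
  n^3−n^2−5n−3 = (−(1/16)n−3/64)(−16n^2+28n+44) + (−(15/16)n−15/16)
  −16n^2+28n+44 = ((256/15)n−704/15)(−(15/16)n−15/16) + (0)
Last nonzero remainder: −(15/16)n−15/16. Dividing through by −15/16 gives the monic gcd n+1.

n+1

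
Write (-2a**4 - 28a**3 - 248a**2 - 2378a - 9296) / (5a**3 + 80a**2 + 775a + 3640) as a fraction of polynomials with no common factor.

(-2a**3 - 12a**2 - 152a - 1162)/(5a**2 + 40a + 455)

Apply the Euclidean algorithm:
  -2a**4 - 28a**3 - 248a**2 - 2378a - 9296 = (-(2/5)a + 4/5)(5a**3 + 80a**2 + 775a + 3640) + (-2a**2 - 1542a - 12208)
  5a**3 + 80a**2 + 775a + 3640 = (-(5/2)a + 3775/2)(-2a**2 - 1542a - 12208) + (2880780a + 23046240)
  -2a**2 - 1542a - 12208 = (-(1/1440390)a - 109/205770)(2880780a + 23046240) + (0)
Last nonzero remainder: 2880780a + 23046240. Dividing through by 2880780 gives the monic gcd a + 8.
Cancel a + 8 from numerator and denominator to get the reduced form.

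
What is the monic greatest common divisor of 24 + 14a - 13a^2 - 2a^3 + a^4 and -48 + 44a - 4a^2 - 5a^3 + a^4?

24 - 10a - 3a^2 + a^3

Apply the Euclidean algorithm:
  a^4 - 2a^3 - 13a^2 + 14a + 24 = (a^4 - 5a^3 - 4a^2 + 44a - 48) + (3a^3 - 9a^2 - 30a + 72)
  a^4 - 5a^3 - 4a^2 + 44a - 48 = ((1/3)a - 2/3)(3a^3 - 9a^2 - 30a + 72) + (0)
Last nonzero remainder: 3a^3 - 9a^2 - 30a + 72. Dividing through by 3 gives the monic gcd a^3 - 3a^2 - 10a + 24.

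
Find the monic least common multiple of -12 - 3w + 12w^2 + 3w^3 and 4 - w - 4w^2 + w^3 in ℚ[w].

16 - 17w^2 + w^4

Repeated division with remainder:
  3w^3 + 12w^2 - 3w - 12 = (3)(w^3 - 4w^2 - w + 4) + (24w^2 - 24)
  w^3 - 4w^2 - w + 4 = ((1/24)w - 1/6)(24w^2 - 24) + (0)
Last nonzero remainder: 24w^2 - 24. Dividing through by 24 gives the monic gcd w^2 - 1.
Then lcm(f, g) = f·g / gcd(f, g); expanding and making the result monic gives the answer.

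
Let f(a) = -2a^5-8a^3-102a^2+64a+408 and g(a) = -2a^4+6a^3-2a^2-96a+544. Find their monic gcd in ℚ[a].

a^2-3a+17

By polynomial division,
  -2a^5-8a^3-102a^2+64a+408 = (a+3)(-2a^4+6a^3-2a^2-96a+544) + (-24a^3-192a-1224)
  -2a^4+6a^3-2a^2-96a+544 = ((1/12)a-1/4)(-24a^3-192a-1224) + (14a^2-42a+238)
  -24a^3-192a-1224 = (-(12/7)a-36/7)(14a^2-42a+238) + (0)
Last nonzero remainder: 14a^2-42a+238. Dividing through by 14 gives the monic gcd a^2-3a+17.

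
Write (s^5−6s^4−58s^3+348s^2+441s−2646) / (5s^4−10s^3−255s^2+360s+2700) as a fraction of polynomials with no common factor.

Repeated division with remainder:
  s^5−6s^4−58s^3+348s^2+441s−2646 = ((1/5)s−4/5)(5s^4−10s^3−255s^2+360s+2700) + (−15s^3+72s^2+189s−486)
  5s^4−10s^3−255s^2+360s+2700 = (−(1/3)s−14/15)(−15s^3+72s^2+189s−486) + (−(624/5)s^2+(1872/5)s+11232/5)
  −15s^3+72s^2+189s−486 = ((25/208)s−45/208)(−(624/5)s^2+(1872/5)s+11232/5) + (0)
Last nonzero remainder: −(624/5)s^2+(1872/5)s+11232/5. Dividing through by −624/5 gives the monic gcd s^2−3s−18.
Cancel s^2−3s−18 from numerator and denominator to get the reduced form.

(s^3−3s^2−49s+147)/(5s^2+5s−150)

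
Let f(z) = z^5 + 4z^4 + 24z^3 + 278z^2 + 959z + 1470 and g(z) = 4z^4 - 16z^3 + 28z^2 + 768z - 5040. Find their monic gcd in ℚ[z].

z^2 - 5z + 42

Apply the Euclidean algorithm:
  z^5 + 4z^4 + 24z^3 + 278z^2 + 959z + 1470 = ((1/4)z + 2)(4z^4 - 16z^3 + 28z^2 + 768z - 5040) + (49z^3 + 30z^2 + 683z + 11550)
  4z^4 - 16z^3 + 28z^2 + 768z - 5040 = ((4/49)z - 904/2401)(49z^3 + 30z^2 + 683z + 11550) + (-(39520/2401)z^2 + (197600/2401)z - 237120/343)
  49z^3 + 30z^2 + 683z + 11550 = (-(117649/39520)z - 132055/7904)(-(39520/2401)z^2 + (197600/2401)z - 237120/343) + (0)
Last nonzero remainder: -(39520/2401)z^2 + (197600/2401)z - 237120/343. Dividing through by -39520/2401 gives the monic gcd z^2 - 5z + 42.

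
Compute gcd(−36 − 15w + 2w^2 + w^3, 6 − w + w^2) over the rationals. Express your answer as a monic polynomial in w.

1

Apply the Euclidean algorithm:
  w^3 + 2w^2 − 15w − 36 = (w + 3)(w^2 − w + 6) + (−18w − 54)
  w^2 − w + 6 = (−(1/18)w + 2/9)(−18w − 54) + (18)
  −18w − 54 = (−w − 3)(18) + (0)
The last nonzero remainder is the constant 18, so the polynomials are coprime and gcd = 1.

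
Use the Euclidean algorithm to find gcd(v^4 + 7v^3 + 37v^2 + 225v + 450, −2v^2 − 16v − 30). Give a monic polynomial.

Repeated division with remainder:
  v^4 + 7v^3 + 37v^2 + 225v + 450 = (−(1/2)v^2 + (1/2)v − 15)(−2v^2 − 16v − 30) + (0)
Last nonzero remainder: −2v^2 − 16v − 30. Dividing through by −2 gives the monic gcd v^2 + 8v + 15.

v^2 + 8v + 15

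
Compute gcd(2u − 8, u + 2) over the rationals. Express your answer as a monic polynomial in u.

Repeated division with remainder:
  2u − 8 = (2)(u + 2) + (−12)
  u + 2 = (−(1/12)u − 1/6)(−12) + (0)
The last nonzero remainder is the constant −12, so the polynomials are coprime and gcd = 1.

1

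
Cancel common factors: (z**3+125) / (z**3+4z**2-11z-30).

Repeated division with remainder:
  z**3+125 = (z**3+4z**2-11z-30) + (-4z**2+11z+155)
  z**3+4z**2-11z-30 = (-(1/4)z-27/16)(-4z**2+11z+155) + ((741/16)z+3705/16)
  -4z**2+11z+155 = (-(64/741)z+496/741)((741/16)z+3705/16) + (0)
Last nonzero remainder: (741/16)z+3705/16. Dividing through by 741/16 gives the monic gcd z+5.
Cancel z+5 from numerator and denominator to get the reduced form.

(z**2-5z+25)/(z**2-z-6)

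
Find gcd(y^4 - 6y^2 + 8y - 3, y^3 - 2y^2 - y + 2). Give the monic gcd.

y - 1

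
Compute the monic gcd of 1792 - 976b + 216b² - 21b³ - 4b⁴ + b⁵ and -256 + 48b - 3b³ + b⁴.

Repeated division with remainder:
  b⁵ - 4b⁴ - 21b³ + 216b² - 976b + 1792 = (b - 1)(b⁴ - 3b³ + 48b - 256) + (-24b³ + 168b² - 672b + 1536)
  b⁴ - 3b³ + 48b - 256 = (-(1/24)b - 1/6)(-24b³ + 168b² - 672b + 1536) + (0)
Last nonzero remainder: -24b³ + 168b² - 672b + 1536. Dividing through by -24 gives the monic gcd b³ - 7b² + 28b - 64.

-64 + 28b - 7b² + b³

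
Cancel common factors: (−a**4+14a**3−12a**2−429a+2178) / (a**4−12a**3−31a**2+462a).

(−a**2+9a−33)/(a**2−7a)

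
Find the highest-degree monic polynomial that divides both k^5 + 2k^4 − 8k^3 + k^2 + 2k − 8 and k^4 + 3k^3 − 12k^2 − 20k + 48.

k^2 + 2k − 8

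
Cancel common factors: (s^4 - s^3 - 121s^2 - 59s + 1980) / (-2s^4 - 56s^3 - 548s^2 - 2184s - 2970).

By polynomial division,
  s^4 - s^3 - 121s^2 - 59s + 1980 = (-1/2)(-2s^4 - 56s^3 - 548s^2 - 2184s - 2970) + (-29s^3 - 395s^2 - 1151s + 495)
  -2s^4 - 56s^3 - 548s^2 - 2184s - 2970 = ((2/29)s + 834/841)(-29s^3 - 395s^2 - 1151s + 495) + (-(64680/841)s^2 - (905520/841)s - 2910600/841)
  -29s^3 - 395s^2 - 1151s + 495 = ((24389/64680)s - 841/5880)(-(64680/841)s^2 - (905520/841)s - 2910600/841) + (0)
Last nonzero remainder: -(64680/841)s^2 - (905520/841)s - 2910600/841. Dividing through by -64680/841 gives the monic gcd s^2 + 14s + 45.
Cancel s^2 + 14s + 45 from numerator and denominator to get the reduced form.

(-s^2 + 15s - 44)/(2s^2 + 28s + 66)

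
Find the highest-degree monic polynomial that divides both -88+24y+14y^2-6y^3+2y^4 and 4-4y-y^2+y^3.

Repeated division with remainder:
  2y^4-6y^3+14y^2+24y-88 = (2y-4)(y^3-y^2-4y+4) + (18y^2-72)
  y^3-y^2-4y+4 = ((1/18)y-1/18)(18y^2-72) + (0)
Last nonzero remainder: 18y^2-72. Dividing through by 18 gives the monic gcd y^2-4.

-4+y^2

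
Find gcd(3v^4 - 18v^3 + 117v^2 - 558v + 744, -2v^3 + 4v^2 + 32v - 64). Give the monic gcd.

v^2 - 6v + 8

Repeated division with remainder:
  3v^4 - 18v^3 + 117v^2 - 558v + 744 = (-(3/2)v + 6)(-2v^3 + 4v^2 + 32v - 64) + (141v^2 - 846v + 1128)
  -2v^3 + 4v^2 + 32v - 64 = (-(2/141)v - 8/141)(141v^2 - 846v + 1128) + (0)
Last nonzero remainder: 141v^2 - 846v + 1128. Dividing through by 141 gives the monic gcd v^2 - 6v + 8.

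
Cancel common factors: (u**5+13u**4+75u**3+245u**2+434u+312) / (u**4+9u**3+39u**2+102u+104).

Repeated division with remainder:
  u**5+13u**4+75u**3+245u**2+434u+312 = (u+4)(u**4+9u**3+39u**2+102u+104) + (-13u**2-78u-104)
  u**4+9u**3+39u**2+102u+104 = (-(1/13)u**2-(3/13)u-1)(-13u**2-78u-104) + (0)
Last nonzero remainder: -13u**2-78u-104. Dividing through by -13 gives the monic gcd u**2+6u+8.
Cancel u**2+6u+8 from numerator and denominator to get the reduced form.

(u**3+7u**2+25u+39)/(u**2+3u+13)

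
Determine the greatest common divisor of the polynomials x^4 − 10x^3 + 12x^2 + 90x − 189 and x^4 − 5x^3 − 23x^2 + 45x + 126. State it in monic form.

Apply the Euclidean algorithm:
  x^4 − 10x^3 + 12x^2 + 90x − 189 = (x^4 − 5x^3 − 23x^2 + 45x + 126) + (−5x^3 + 35x^2 + 45x − 315)
  x^4 − 5x^3 − 23x^2 + 45x + 126 = (−(1/5)x − 2/5)(−5x^3 + 35x^2 + 45x − 315) + (0)
Last nonzero remainder: −5x^3 + 35x^2 + 45x − 315. Dividing through by −5 gives the monic gcd x^3 − 7x^2 − 9x + 63.

x^3 − 7x^2 − 9x + 63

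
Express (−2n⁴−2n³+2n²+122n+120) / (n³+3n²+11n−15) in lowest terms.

(−2n²+6n+8)/(n−1)

Repeated division with remainder:
  −2n⁴−2n³+2n²+122n+120 = (−2n+4)(n³+3n²+11n−15) + (12n²+48n+180)
  n³+3n²+11n−15 = ((1/12)n−1/12)(12n²+48n+180) + (0)
Last nonzero remainder: 12n²+48n+180. Dividing through by 12 gives the monic gcd n²+4n+15.
Cancel n²+4n+15 from numerator and denominator to get the reduced form.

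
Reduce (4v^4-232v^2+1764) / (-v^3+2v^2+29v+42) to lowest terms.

(-4v^2-16v+84)/(v+2)

By polynomial division,
  4v^4-232v^2+1764 = (-4v-8)(-v^3+2v^2+29v+42) + (-100v^2+400v+2100)
  -v^3+2v^2+29v+42 = ((1/100)v+1/50)(-100v^2+400v+2100) + (0)
Last nonzero remainder: -100v^2+400v+2100. Dividing through by -100 gives the monic gcd v^2-4v-21.
Cancel v^2-4v-21 from numerator and denominator to get the reduced form.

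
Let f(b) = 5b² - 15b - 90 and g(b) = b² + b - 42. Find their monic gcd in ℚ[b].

b - 6

Repeated division with remainder:
  5b² - 15b - 90 = (5)(b² + b - 42) + (-20b + 120)
  b² + b - 42 = (-(1/20)b - 7/20)(-20b + 120) + (0)
Last nonzero remainder: -20b + 120. Dividing through by -20 gives the monic gcd b - 6.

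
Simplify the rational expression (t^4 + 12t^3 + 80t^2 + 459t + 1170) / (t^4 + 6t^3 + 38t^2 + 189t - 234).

(t + 5)/(t - 1)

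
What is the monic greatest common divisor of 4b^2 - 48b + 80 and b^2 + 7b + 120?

1

Apply the Euclidean algorithm:
  4b^2 - 48b + 80 = (4)(b^2 + 7b + 120) + (-76b - 400)
  b^2 + 7b + 120 = (-(1/76)b - 33/1444)(-76b - 400) + (40020/361)
  -76b - 400 = (-(6859/10005)b - 7220/2001)(40020/361) + (0)
The last nonzero remainder is the constant 40020/361, so the polynomials are coprime and gcd = 1.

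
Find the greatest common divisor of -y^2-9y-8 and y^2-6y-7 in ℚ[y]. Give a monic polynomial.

Repeated division with remainder:
  -y^2-9y-8 = (-1)(y^2-6y-7) + (-15y-15)
  y^2-6y-7 = (-(1/15)y+7/15)(-15y-15) + (0)
Last nonzero remainder: -15y-15. Dividing through by -15 gives the monic gcd y+1.

y+1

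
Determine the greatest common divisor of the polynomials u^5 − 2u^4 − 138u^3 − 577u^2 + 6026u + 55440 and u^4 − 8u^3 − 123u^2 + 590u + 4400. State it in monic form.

Repeated division with remainder:
  u^5 − 2u^4 − 138u^3 − 577u^2 + 6026u + 55440 = (u + 6)(u^4 − 8u^3 − 123u^2 + 590u + 4400) + (33u^3 − 429u^2 − 1914u + 29040)
  u^4 − 8u^3 − 123u^2 + 590u + 4400 = ((1/33)u + 5/33)(33u^3 − 429u^2 − 1914u + 29040) + (0)
Last nonzero remainder: 33u^3 − 429u^2 − 1914u + 29040. Dividing through by 33 gives the monic gcd u^3 − 13u^2 − 58u + 880.

u^3 − 13u^2 − 58u + 880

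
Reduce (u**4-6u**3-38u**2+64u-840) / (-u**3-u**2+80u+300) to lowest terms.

By polynomial division,
  u**4-6u**3-38u**2+64u-840 = (-u+7)(-u**3-u**2+80u+300) + (49u**2-196u-2940)
  -u**3-u**2+80u+300 = (-(1/49)u-5/49)(49u**2-196u-2940) + (0)
Last nonzero remainder: 49u**2-196u-2940. Dividing through by 49 gives the monic gcd u**2-4u-60.
Cancel u**2-4u-60 from numerator and denominator to get the reduced form.

(-u**2+2u-14)/(u+5)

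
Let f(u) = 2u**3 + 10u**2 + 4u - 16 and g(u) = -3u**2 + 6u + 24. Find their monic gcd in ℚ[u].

By polynomial division,
  2u**3 + 10u**2 + 4u - 16 = (-(2/3)u - 14/3)(-3u**2 + 6u + 24) + (48u + 96)
  -3u**2 + 6u + 24 = (-(1/16)u + 1/4)(48u + 96) + (0)
Last nonzero remainder: 48u + 96. Dividing through by 48 gives the monic gcd u + 2.

u + 2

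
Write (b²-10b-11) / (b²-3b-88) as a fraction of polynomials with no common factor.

(b+1)/(b+8)

Euclidean algorithm in ℚ[b]:
  b²-10b-11 = (b²-3b-88) + (-7b+77)
  b²-3b-88 = (-(1/7)b-8/7)(-7b+77) + (0)
Last nonzero remainder: -7b+77. Dividing through by -7 gives the monic gcd b-11.
Cancel b-11 from numerator and denominator to get the reduced form.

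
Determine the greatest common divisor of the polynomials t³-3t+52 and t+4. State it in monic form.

t+4

Euclidean algorithm in ℚ[t]:
  t³-3t+52 = (t²-4t+13)(t+4) + (0)
The last nonzero remainder t+4 is already monic.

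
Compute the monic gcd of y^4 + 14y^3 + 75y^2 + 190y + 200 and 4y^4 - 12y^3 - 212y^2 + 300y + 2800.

Apply the Euclidean algorithm:
  y^4 + 14y^3 + 75y^2 + 190y + 200 = (1/4)(4y^4 - 12y^3 - 212y^2 + 300y + 2800) + (17y^3 + 128y^2 + 115y - 500)
  4y^4 - 12y^3 - 212y^2 + 300y + 2800 = ((4/17)y - 716/289)(17y^3 + 128y^2 + 115y - 500) + ((22560/289)y^2 + (203040/289)y + 451200/289)
  17y^3 + 128y^2 + 115y - 500 = ((4913/22560)y - 1445/4512)((22560/289)y^2 + (203040/289)y + 451200/289) + (0)
Last nonzero remainder: (22560/289)y^2 + (203040/289)y + 451200/289. Dividing through by 22560/289 gives the monic gcd y^2 + 9y + 20.

y^2 + 9y + 20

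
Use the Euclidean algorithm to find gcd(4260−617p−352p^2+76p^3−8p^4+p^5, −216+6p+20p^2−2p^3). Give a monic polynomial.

By polynomial division,
  p^5−8p^4+76p^3−352p^2−617p+4260 = (−(1/2)p^2−p−99/2)(−2p^3+20p^2+6p−216) + (536p^2−536p−6432)
  −2p^3+20p^2+6p−216 = (−(1/268)p+9/268)(536p^2−536p−6432) + (0)
Last nonzero remainder: 536p^2−536p−6432. Dividing through by 536 gives the monic gcd p^2−p−12.

−12−p+p^2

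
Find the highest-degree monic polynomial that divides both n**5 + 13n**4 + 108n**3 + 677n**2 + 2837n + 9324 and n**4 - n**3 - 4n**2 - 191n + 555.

n**2 + 7n + 37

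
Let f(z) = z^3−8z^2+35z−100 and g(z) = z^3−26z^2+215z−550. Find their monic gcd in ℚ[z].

By polynomial division,
  z^3−8z^2+35z−100 = (z^3−26z^2+215z−550) + (18z^2−180z+450)
  z^3−26z^2+215z−550 = ((1/18)z−8/9)(18z^2−180z+450) + (30z−150)
  18z^2−180z+450 = ((3/5)z−3)(30z−150) + (0)
Last nonzero remainder: 30z−150. Dividing through by 30 gives the monic gcd z−5.

z−5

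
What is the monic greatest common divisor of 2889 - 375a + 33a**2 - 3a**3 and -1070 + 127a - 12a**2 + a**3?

107 - 2a + a**2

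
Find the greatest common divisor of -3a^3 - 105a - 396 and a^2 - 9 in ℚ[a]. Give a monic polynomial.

a + 3

Repeated division with remainder:
  -3a^3 - 105a - 396 = (-3a)(a^2 - 9) + (-132a - 396)
  a^2 - 9 = (-(1/132)a + 1/44)(-132a - 396) + (0)
Last nonzero remainder: -132a - 396. Dividing through by -132 gives the monic gcd a + 3.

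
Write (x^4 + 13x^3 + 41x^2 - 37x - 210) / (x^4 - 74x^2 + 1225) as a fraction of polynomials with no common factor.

By polynomial division,
  x^4 + 13x^3 + 41x^2 - 37x - 210 = (x^4 - 74x^2 + 1225) + (13x^3 + 115x^2 - 37x - 1435)
  x^4 - 74x^2 + 1225 = ((1/13)x - 115/169)(13x^3 + 115x^2 - 37x - 1435) + ((1200/169)x^2 + (14400/169)x + 42000/169)
  13x^3 + 115x^2 - 37x - 1435 = ((2197/1200)x - 6929/1200)((1200/169)x^2 + (14400/169)x + 42000/169) + (0)
Last nonzero remainder: (1200/169)x^2 + (14400/169)x + 42000/169. Dividing through by 1200/169 gives the monic gcd x^2 + 12x + 35.
Cancel x^2 + 12x + 35 from numerator and denominator to get the reduced form.

(x^2 + x - 6)/(x^2 - 12x + 35)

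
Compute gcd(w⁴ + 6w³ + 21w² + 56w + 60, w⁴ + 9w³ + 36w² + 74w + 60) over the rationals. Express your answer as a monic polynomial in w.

w² + 5w + 6

Repeated division with remainder:
  w⁴ + 6w³ + 21w² + 56w + 60 = (w⁴ + 9w³ + 36w² + 74w + 60) + (−3w³ − 15w² − 18w)
  w⁴ + 9w³ + 36w² + 74w + 60 = (−(1/3)w − 4/3)(−3w³ − 15w² − 18w) + (10w² + 50w + 60)
  −3w³ − 15w² − 18w = (−(3/10)w)(10w² + 50w + 60) + (0)
Last nonzero remainder: 10w² + 50w + 60. Dividing through by 10 gives the monic gcd w² + 5w + 6.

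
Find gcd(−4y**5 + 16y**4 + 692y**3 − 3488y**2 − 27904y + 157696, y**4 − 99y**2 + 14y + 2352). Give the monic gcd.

y**2 + y − 56

Repeated division with remainder:
  −4y**5 + 16y**4 + 692y**3 − 3488y**2 − 27904y + 157696 = (−4y + 16)(y**4 − 99y**2 + 14y + 2352) + (296y**3 − 1848y**2 − 18720y + 120064)
  y**4 − 99y**2 + 14y + 2352 = ((1/296)y + 231/10952)(296y**3 − 1848y**2 − 18720y + 120064) + ((4410/1369)y**2 + (4410/1369)y − 246960/1369)
  296y**3 − 1848y**2 − 18720y + 120064 = ((202612/2205)y − 1467568/2205)((4410/1369)y**2 + (4410/1369)y − 246960/1369) + (0)
Last nonzero remainder: (4410/1369)y**2 + (4410/1369)y − 246960/1369. Dividing through by 4410/1369 gives the monic gcd y**2 + y − 56.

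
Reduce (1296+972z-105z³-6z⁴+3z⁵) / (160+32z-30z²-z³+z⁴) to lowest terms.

Euclidean algorithm in ℚ[z]:
  3z⁵-6z⁴-105z³+972z+1296 = (3z-3)(z⁴-z³-30z²+32z+160) + (-18z³-186z²+588z+1776)
  z⁴-z³-30z²+32z+160 = (-(1/18)z+17/27)(-18z³-186z²+588z+1776) + ((1078/9)z²-(2156/9)z-8624/9)
  -18z³-186z²+588z+1776 = (-(81/539)z-999/539)((1078/9)z²-(2156/9)z-8624/9) + (0)
Last nonzero remainder: (1078/9)z²-(2156/9)z-8624/9. Dividing through by 1078/9 gives the monic gcd z²-2z-8.
Cancel z²-2z-8 from numerator and denominator to get the reduced form.

(-162-81z+3z³)/(-20+z+z²)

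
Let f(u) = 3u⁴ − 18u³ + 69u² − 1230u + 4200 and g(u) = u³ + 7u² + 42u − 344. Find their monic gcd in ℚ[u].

u − 4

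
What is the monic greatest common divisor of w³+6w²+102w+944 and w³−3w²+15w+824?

Euclidean algorithm in ℚ[w]:
  w³+6w²+102w+944 = (w³−3w²+15w+824) + (9w²+87w+120)
  w³−3w²+15w+824 = ((1/9)w−38/27)(9w²+87w+120) + ((1117/9)w+8936/9)
  9w²+87w+120 = ((81/1117)w+135/1117)((1117/9)w+8936/9) + (0)
Last nonzero remainder: (1117/9)w+8936/9. Dividing through by 1117/9 gives the monic gcd w+8.

w+8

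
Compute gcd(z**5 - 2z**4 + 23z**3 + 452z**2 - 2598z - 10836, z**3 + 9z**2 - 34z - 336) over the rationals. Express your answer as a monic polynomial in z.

By polynomial division,
  z**5 - 2z**4 + 23z**3 + 452z**2 - 2598z - 10836 = (z**2 - 11z + 156)(z**3 + 9z**2 - 34z - 336) + (-990z**2 - 990z + 41580)
  z**3 + 9z**2 - 34z - 336 = (-(1/990)z - 4/495)(-990z**2 - 990z + 41580) + (0)
Last nonzero remainder: -990z**2 - 990z + 41580. Dividing through by -990 gives the monic gcd z**2 + z - 42.

z**2 + z - 42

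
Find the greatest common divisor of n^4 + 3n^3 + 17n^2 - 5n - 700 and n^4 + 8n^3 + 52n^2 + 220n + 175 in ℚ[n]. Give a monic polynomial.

n^3 + 7n^2 + 45n + 175

By polynomial division,
  n^4 + 3n^3 + 17n^2 - 5n - 700 = (n^4 + 8n^3 + 52n^2 + 220n + 175) + (-5n^3 - 35n^2 - 225n - 875)
  n^4 + 8n^3 + 52n^2 + 220n + 175 = (-(1/5)n - 1/5)(-5n^3 - 35n^2 - 225n - 875) + (0)
Last nonzero remainder: -5n^3 - 35n^2 - 225n - 875. Dividing through by -5 gives the monic gcd n^3 + 7n^2 + 45n + 175.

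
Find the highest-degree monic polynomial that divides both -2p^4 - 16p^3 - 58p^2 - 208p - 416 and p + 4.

p + 4

Repeated division with remainder:
  -2p^4 - 16p^3 - 58p^2 - 208p - 416 = (-2p^3 - 8p^2 - 26p - 104)(p + 4) + (0)
The last nonzero remainder p + 4 is already monic.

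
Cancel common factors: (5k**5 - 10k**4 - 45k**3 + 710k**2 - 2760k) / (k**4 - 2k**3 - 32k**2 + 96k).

(5k**2 - 20k + 115)/(k - 4)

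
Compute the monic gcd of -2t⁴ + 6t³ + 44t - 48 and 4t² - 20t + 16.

t² - 5t + 4

By polynomial division,
  -2t⁴ + 6t³ + 44t - 48 = (-(1/2)t² - t - 3)(4t² - 20t + 16) + (0)
Last nonzero remainder: 4t² - 20t + 16. Dividing through by 4 gives the monic gcd t² - 5t + 4.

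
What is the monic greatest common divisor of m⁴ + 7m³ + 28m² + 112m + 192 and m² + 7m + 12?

m² + 7m + 12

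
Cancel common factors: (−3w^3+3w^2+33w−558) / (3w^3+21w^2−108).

Apply the Euclidean algorithm:
  −3w^3+3w^2+33w−558 = (−1)(3w^3+21w^2−108) + (24w^2+33w−666)
  3w^3+21w^2−108 = ((1/8)w+45/64)(24w^2+33w−666) + ((3843/64)w+11529/32)
  24w^2+33w−666 = ((512/1281)w−2368/1281)((3843/64)w+11529/32) + (0)
Last nonzero remainder: (3843/64)w+11529/32. Dividing through by 3843/64 gives the monic gcd w+6.
Cancel w+6 from numerator and denominator to get the reduced form.

(−w^2+7w−31)/(w^2+w−6)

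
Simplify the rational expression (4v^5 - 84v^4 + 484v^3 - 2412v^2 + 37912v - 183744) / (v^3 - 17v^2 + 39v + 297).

(4v^3 - 4v^2 + 8v - 1856)/(v + 3)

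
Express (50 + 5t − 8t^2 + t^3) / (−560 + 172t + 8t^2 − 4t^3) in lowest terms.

(10 + 3t − t^2)/(−112 + 12t + 4t^2)

By polynomial division,
  t^3 − 8t^2 + 5t + 50 = (−1/4)(−4t^3 + 8t^2 + 172t − 560) + (−6t^2 + 48t − 90)
  −4t^3 + 8t^2 + 172t − 560 = ((2/3)t + 4)(−6t^2 + 48t − 90) + (40t − 200)
  −6t^2 + 48t − 90 = (−(3/20)t + 9/20)(40t − 200) + (0)
Last nonzero remainder: 40t − 200. Dividing through by 40 gives the monic gcd t − 5.
Cancel t − 5 from numerator and denominator to get the reduced form.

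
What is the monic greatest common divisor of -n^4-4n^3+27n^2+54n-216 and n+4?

Apply the Euclidean algorithm:
  -n^4-4n^3+27n^2+54n-216 = (-n^3+27n-54)(n+4) + (0)
The last nonzero remainder n+4 is already monic.

n+4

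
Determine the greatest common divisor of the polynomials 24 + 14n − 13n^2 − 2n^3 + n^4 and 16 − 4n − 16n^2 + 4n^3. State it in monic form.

−4 − 3n + n^2

By polynomial division,
  n^4 − 2n^3 − 13n^2 + 14n + 24 = ((1/4)n + 1/2)(4n^3 − 16n^2 − 4n + 16) + (−4n^2 + 12n + 16)
  4n^3 − 16n^2 − 4n + 16 = (−n + 1)(−4n^2 + 12n + 16) + (0)
Last nonzero remainder: −4n^2 + 12n + 16. Dividing through by −4 gives the monic gcd n^2 − 3n − 4.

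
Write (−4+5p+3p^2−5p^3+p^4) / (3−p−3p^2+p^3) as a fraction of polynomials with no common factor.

Euclidean algorithm in ℚ[p]:
  p^4−5p^3+3p^2+5p−4 = (p−2)(p^3−3p^2−p+3) + (−2p^2+2)
  p^3−3p^2−p+3 = (−(1/2)p+3/2)(−2p^2+2) + (0)
Last nonzero remainder: −2p^2+2. Dividing through by −2 gives the monic gcd p^2−1.
Cancel p^2−1 from numerator and denominator to get the reduced form.

(4−5p+p^2)/(−3+p)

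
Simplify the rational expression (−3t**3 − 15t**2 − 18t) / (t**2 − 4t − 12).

Euclidean algorithm in ℚ[t]:
  −3t**3 − 15t**2 − 18t = (−3t − 27)(t**2 − 4t − 12) + (−162t − 324)
  t**2 − 4t − 12 = (−(1/162)t + 1/27)(−162t − 324) + (0)
Last nonzero remainder: −162t − 324. Dividing through by −162 gives the monic gcd t + 2.
Cancel t + 2 from numerator and denominator to get the reduced form.

(−3t**2 − 9t)/(t − 6)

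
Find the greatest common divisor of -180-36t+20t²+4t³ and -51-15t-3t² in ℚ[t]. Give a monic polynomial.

1

Repeated division with remainder:
  4t³+20t²-36t-180 = (-(4/3)t)(-3t²-15t-51) + (-104t-180)
  -3t²-15t-51 = ((3/104)t+255/2704)(-104t-180) + (-23001/676)
  -104t-180 = ((70304/23001)t+40560/7667)(-23001/676) + (0)
The last nonzero remainder is the constant -23001/676, so the polynomials are coprime and gcd = 1.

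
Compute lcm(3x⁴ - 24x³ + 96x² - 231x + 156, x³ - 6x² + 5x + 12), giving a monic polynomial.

x⁶ - 10x⁵ + 45x⁴ - 117x³ + 110x² + 127x - 156

By polynomial division,
  3x⁴ - 24x³ + 96x² - 231x + 156 = (3x - 6)(x³ - 6x² + 5x + 12) + (45x² - 237x + 228)
  x³ - 6x² + 5x + 12 = ((1/45)x - 11/675)(45x² - 237x + 228) + (-(884/225)x + 3536/225)
  45x² - 237x + 228 = (-(10125/884)x + 12825/884)(-(884/225)x + 3536/225) + (0)
Last nonzero remainder: -(884/225)x + 3536/225. Dividing through by -884/225 gives the monic gcd x - 4.
Then lcm(f, g) = f·g / gcd(f, g); expanding and making the result monic gives the answer.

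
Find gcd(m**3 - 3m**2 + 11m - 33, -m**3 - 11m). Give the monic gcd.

By polynomial division,
  m**3 - 3m**2 + 11m - 33 = (-1)(-m**3 - 11m) + (-3m**2 - 33)
  -m**3 - 11m = ((1/3)m)(-3m**2 - 33) + (0)
Last nonzero remainder: -3m**2 - 33. Dividing through by -3 gives the monic gcd m**2 + 11.

m**2 + 11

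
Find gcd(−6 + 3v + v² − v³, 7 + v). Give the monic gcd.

By polynomial division,
  −v³ + v² + 3v − 6 = (−v² + 8v − 53)(v + 7) + (365)
  v + 7 = ((1/365)v + 7/365)(365) + (0)
The last nonzero remainder is the constant 365, so the polynomials are coprime and gcd = 1.

1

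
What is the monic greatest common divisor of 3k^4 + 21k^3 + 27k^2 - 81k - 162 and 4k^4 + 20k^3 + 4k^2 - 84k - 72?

k^3 + 4k^2 - 3k - 18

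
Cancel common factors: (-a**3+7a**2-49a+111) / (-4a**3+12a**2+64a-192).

Repeated division with remainder:
  -a**3+7a**2-49a+111 = (1/4)(-4a**3+12a**2+64a-192) + (4a**2-65a+159)
  -4a**3+12a**2+64a-192 = (-a-53/4)(4a**2-65a+159) + (-(2553/4)a+7659/4)
  4a**2-65a+159 = (-(16/2553)a+212/2553)(-(2553/4)a+7659/4) + (0)
Last nonzero remainder: -(2553/4)a+7659/4. Dividing through by -2553/4 gives the monic gcd a-3.
Cancel a-3 from numerator and denominator to get the reduced form.

(a**2-4a+37)/(4a**2-64)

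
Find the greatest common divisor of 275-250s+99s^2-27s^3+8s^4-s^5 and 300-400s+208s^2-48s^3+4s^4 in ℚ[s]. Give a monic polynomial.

By polynomial division,
  -s^5+8s^4-27s^3+99s^2-250s+275 = (-(1/4)s-1)(4s^4-48s^3+208s^2-400s+300) + (-23s^3+207s^2-575s+575)
  4s^4-48s^3+208s^2-400s+300 = (-(4/23)s+12/23)(-23s^3+207s^2-575s+575) + (0)
Last nonzero remainder: -23s^3+207s^2-575s+575. Dividing through by -23 gives the monic gcd s^3-9s^2+25s-25.

-25+25s-9s^2+s^3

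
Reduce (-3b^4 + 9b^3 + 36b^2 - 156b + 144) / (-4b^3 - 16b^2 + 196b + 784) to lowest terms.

(3b^3 - 21b^2 + 48b - 36)/(4b^2 - 196)

Repeated division with remainder:
  -3b^4 + 9b^3 + 36b^2 - 156b + 144 = ((3/4)b - 21/4)(-4b^3 - 16b^2 + 196b + 784) + (-195b^2 + 285b + 4260)
  -4b^3 - 16b^2 + 196b + 784 = ((4/195)b + 284/2535)(-195b^2 + 285b + 4260) + ((12960/169)b + 51840/169)
  -195b^2 + 285b + 4260 = (-(2197/864)b + 11999/864)((12960/169)b + 51840/169) + (0)
Last nonzero remainder: (12960/169)b + 51840/169. Dividing through by 12960/169 gives the monic gcd b + 4.
Cancel b + 4 from numerator and denominator to get the reduced form.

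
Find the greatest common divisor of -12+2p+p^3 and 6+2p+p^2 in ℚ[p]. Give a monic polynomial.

Apply the Euclidean algorithm:
  p^3+2p-12 = (p-2)(p^2+2p+6) + (0)
The last nonzero remainder p^2+2p+6 is already monic.

6+2p+p^2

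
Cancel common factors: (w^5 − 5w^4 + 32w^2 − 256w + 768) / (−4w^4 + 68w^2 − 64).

Repeated division with remainder:
  w^5 − 5w^4 + 32w^2 − 256w + 768 = (−(1/4)w + 5/4)(−4w^4 + 68w^2 − 64) + (17w^3 − 53w^2 − 272w + 848)
  −4w^4 + 68w^2 − 64 = (−(4/17)w − 212/289)(17w^3 − 53w^2 − 272w + 848) + (−(10080/289)w^2 + 161280/289)
  17w^3 − 53w^2 − 272w + 848 = (−(4913/10080)w + 15317/10080)(−(10080/289)w^2 + 161280/289) + (0)
Last nonzero remainder: −(10080/289)w^2 + 161280/289. Dividing through by −10080/289 gives the monic gcd w^2 − 16.
Cancel w^2 − 16 from numerator and denominator to get the reduced form.

(−w^3 + 5w^2 − 16w + 48)/(4w^2 − 4)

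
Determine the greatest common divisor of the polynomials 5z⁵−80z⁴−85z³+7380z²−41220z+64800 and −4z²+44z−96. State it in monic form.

By polynomial division,
  5z⁵−80z⁴−85z³+7380z²−41220z+64800 = (−(5/4)z³+(25/4)z²+120z−675)(−4z²+44z−96) + (0)
Last nonzero remainder: −4z²+44z−96. Dividing through by −4 gives the monic gcd z²−11z+24.

z²−11z+24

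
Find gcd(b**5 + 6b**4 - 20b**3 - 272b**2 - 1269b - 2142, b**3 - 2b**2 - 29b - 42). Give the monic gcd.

Euclidean algorithm in ℚ[b]:
  b**5 + 6b**4 - 20b**3 - 272b**2 - 1269b - 2142 = (b**2 + 8b + 25)(b**3 - 2b**2 - 29b - 42) + (52b**2 - 208b - 1092)
  b**3 - 2b**2 - 29b - 42 = ((1/52)b + 1/26)(52b**2 - 208b - 1092) + (0)
Last nonzero remainder: 52b**2 - 208b - 1092. Dividing through by 52 gives the monic gcd b**2 - 4b - 21.

b**2 - 4b - 21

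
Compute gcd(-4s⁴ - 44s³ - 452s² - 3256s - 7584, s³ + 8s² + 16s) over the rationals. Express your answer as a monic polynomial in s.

Euclidean algorithm in ℚ[s]:
  -4s⁴ - 44s³ - 452s² - 3256s - 7584 = (-4s - 12)(s³ + 8s² + 16s) + (-292s² - 3064s - 7584)
  s³ + 8s² + 16s = (-(1/292)s + 91/10658)(-292s² - 3064s - 7584) + ((86268/5329)s + 345072/5329)
  -292s² - 3064s - 7584 = (-(389017/21567)s - 10658/91)((86268/5329)s + 345072/5329) + (0)
Last nonzero remainder: (86268/5329)s + 345072/5329. Dividing through by 86268/5329 gives the monic gcd s + 4.

s + 4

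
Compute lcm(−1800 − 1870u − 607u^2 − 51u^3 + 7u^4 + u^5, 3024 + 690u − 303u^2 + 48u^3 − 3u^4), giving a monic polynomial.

−100800 − 88520u − 18962u^2 + 737u^3 + 244u^4 − 58u^5 − 2u^6 + u^7

Apply the Euclidean algorithm:
  u^5 + 7u^4 − 51u^3 − 607u^2 − 1870u − 1800 = (−(1/3)u − 23/3)(−3u^4 + 48u^3 − 303u^2 + 690u + 3024) + (216u^3 − 2700u^2 + 4428u + 21384)
  −3u^4 + 48u^3 − 303u^2 + 690u + 3024 = (−(1/72)u + 7/144)(216u^3 − 2700u^2 + 4428u + 21384) + (−(441/4)u^2 + (3087/4)u + 3969/2)
  216u^3 − 2700u^2 + 4428u + 21384 = (−(96/49)u + 528/49)(−(441/4)u^2 + (3087/4)u + 3969/2) + (0)
Last nonzero remainder: −(441/4)u^2 + (3087/4)u + 3969/2. Dividing through by −441/4 gives the monic gcd u^2 − 7u − 18.
Then lcm(f, g) = f·g / gcd(f, g); expanding and making the result monic gives the answer.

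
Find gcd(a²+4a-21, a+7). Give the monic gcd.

a+7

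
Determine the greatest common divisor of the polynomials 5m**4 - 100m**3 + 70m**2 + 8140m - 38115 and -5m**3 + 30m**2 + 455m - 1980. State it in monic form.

m**2 - 2m - 99

Apply the Euclidean algorithm:
  5m**4 - 100m**3 + 70m**2 + 8140m - 38115 = (-m + 14)(-5m**3 + 30m**2 + 455m - 1980) + (105m**2 - 210m - 10395)
  -5m**3 + 30m**2 + 455m - 1980 = (-(1/21)m + 4/21)(105m**2 - 210m - 10395) + (0)
Last nonzero remainder: 105m**2 - 210m - 10395. Dividing through by 105 gives the monic gcd m**2 - 2m - 99.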